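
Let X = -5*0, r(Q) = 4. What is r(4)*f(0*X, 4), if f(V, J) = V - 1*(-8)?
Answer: 32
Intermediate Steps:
X = 0
f(V, J) = 8 + V (f(V, J) = V + 8 = 8 + V)
r(4)*f(0*X, 4) = 4*(8 + 0*0) = 4*(8 + 0) = 4*8 = 32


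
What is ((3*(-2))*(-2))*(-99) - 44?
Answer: -1232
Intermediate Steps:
((3*(-2))*(-2))*(-99) - 44 = -6*(-2)*(-99) - 44 = 12*(-99) - 44 = -1188 - 44 = -1232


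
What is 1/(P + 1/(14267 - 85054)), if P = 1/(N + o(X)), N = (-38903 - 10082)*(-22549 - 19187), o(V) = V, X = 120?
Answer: -144719638368960/2044367293 ≈ -70790.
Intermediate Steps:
N = 2044437960 (N = -48985*(-41736) = 2044437960)
P = 1/2044438080 (P = 1/(2044437960 + 120) = 1/2044438080 ≈ 4.8913e-10)
1/(P + 1/(14267 - 85054)) = 1/(1/2044438080 + 1/(14267 - 85054)) = 1/(1/2044438080 + 1/(-70787)) = 1/(1/2044438080 - 1/70787) = 1/(-2044367293/144719638368960) = -144719638368960/2044367293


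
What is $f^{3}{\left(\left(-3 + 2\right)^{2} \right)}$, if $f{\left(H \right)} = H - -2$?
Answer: $27$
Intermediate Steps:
$f{\left(H \right)} = 2 + H$ ($f{\left(H \right)} = H + 2 = 2 + H$)
$f^{3}{\left(\left(-3 + 2\right)^{2} \right)} = \left(2 + \left(-3 + 2\right)^{2}\right)^{3} = \left(2 + \left(-1\right)^{2}\right)^{3} = \left(2 + 1\right)^{3} = 3^{3} = 27$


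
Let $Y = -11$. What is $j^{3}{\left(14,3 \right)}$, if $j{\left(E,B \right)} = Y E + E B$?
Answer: $-1404928$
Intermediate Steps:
$j{\left(E,B \right)} = - 11 E + B E$ ($j{\left(E,B \right)} = - 11 E + E B = - 11 E + B E$)
$j^{3}{\left(14,3 \right)} = \left(14 \left(-11 + 3\right)\right)^{3} = \left(14 \left(-8\right)\right)^{3} = \left(-112\right)^{3} = -1404928$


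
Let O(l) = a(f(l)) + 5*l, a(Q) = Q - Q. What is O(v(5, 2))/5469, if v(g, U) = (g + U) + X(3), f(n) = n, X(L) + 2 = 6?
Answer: 55/5469 ≈ 0.010057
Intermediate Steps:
X(L) = 4 (X(L) = -2 + 6 = 4)
a(Q) = 0
v(g, U) = 4 + U + g (v(g, U) = (g + U) + 4 = (U + g) + 4 = 4 + U + g)
O(l) = 5*l (O(l) = 0 + 5*l = 5*l)
O(v(5, 2))/5469 = (5*(4 + 2 + 5))/5469 = (5*11)*(1/5469) = 55*(1/5469) = 55/5469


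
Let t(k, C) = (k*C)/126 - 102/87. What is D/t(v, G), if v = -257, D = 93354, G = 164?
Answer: -85278879/306644 ≈ -278.10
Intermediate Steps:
t(k, C) = -34/29 + C*k/126 (t(k, C) = (C*k)*(1/126) - 102*1/87 = C*k/126 - 34/29 = -34/29 + C*k/126)
D/t(v, G) = 93354/(-34/29 + (1/126)*164*(-257)) = 93354/(-34/29 - 21074/63) = 93354/(-613288/1827) = 93354*(-1827/613288) = -85278879/306644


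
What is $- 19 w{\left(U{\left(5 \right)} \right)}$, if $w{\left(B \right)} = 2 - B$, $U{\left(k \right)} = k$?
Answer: $57$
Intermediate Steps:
$- 19 w{\left(U{\left(5 \right)} \right)} = - 19 \left(2 - 5\right) = \left(-19\right) \left(-3\right) = 57$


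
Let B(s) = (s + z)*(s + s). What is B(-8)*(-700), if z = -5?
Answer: -145600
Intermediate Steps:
B(s) = 2*s*(-5 + s) (B(s) = (s - 5)*(s + s) = (-5 + s)*(2*s) = 2*s*(-5 + s))
B(-8)*(-700) = (2*(-8)*(-5 - 8))*(-700) = (2*(-8)*(-13))*(-700) = 208*(-700) = -145600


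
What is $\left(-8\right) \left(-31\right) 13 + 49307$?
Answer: $52531$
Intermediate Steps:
$\left(-8\right) \left(-31\right) 13 + 49307 = 248 \cdot 13 + 49307 = 3224 + 49307 = 52531$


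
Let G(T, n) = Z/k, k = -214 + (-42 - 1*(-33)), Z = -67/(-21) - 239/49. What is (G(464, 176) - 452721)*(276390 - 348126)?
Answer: 7242235664264/223 ≈ 3.2476e+10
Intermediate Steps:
Z = -248/147 (Z = -67*(-1/21) - 239*1/49 = 67/21 - 239/49 = -248/147 ≈ -1.6871)
k = -223 (k = -214 + (-42 + 33) = -214 - 9 = -223)
G(T, n) = 248/32781 (G(T, n) = -248/147/(-223) = -248/147*(-1/223) = 248/32781)
(G(464, 176) - 452721)*(276390 - 348126) = (248/32781 - 452721)*(276390 - 348126) = -14840646853/32781*(-71736) = 7242235664264/223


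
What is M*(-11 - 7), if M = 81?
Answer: -1458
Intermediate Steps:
M*(-11 - 7) = 81*(-11 - 7) = 81*(-18) = -1458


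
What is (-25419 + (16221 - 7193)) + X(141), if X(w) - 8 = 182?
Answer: -16201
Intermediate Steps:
X(w) = 190 (X(w) = 8 + 182 = 190)
(-25419 + (16221 - 7193)) + X(141) = (-25419 + (16221 - 7193)) + 190 = (-25419 + 9028) + 190 = -16391 + 190 = -16201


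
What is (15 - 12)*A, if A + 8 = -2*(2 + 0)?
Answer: -36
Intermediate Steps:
A = -12 (A = -8 - 2*(2 + 0) = -8 - 2*2 = -8 - 4 = -12)
(15 - 12)*A = (15 - 12)*(-12) = 3*(-12) = -36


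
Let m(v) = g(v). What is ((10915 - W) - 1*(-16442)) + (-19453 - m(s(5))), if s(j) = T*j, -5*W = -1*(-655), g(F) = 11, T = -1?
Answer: 8024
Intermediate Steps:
W = -131 (W = -(-1)*(-655)/5 = -⅕*655 = -131)
s(j) = -j
m(v) = 11
((10915 - W) - 1*(-16442)) + (-19453 - m(s(5))) = ((10915 - 1*(-131)) - 1*(-16442)) + (-19453 - 1*11) = ((10915 + 131) + 16442) + (-19453 - 11) = (11046 + 16442) - 19464 = 27488 - 19464 = 8024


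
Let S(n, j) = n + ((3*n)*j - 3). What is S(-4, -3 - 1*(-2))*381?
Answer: 1905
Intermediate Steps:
S(n, j) = -3 + n + 3*j*n (S(n, j) = n + (3*j*n - 3) = n + (-3 + 3*j*n) = -3 + n + 3*j*n)
S(-4, -3 - 1*(-2))*381 = (-3 - 4 + 3*(-3 - 1*(-2))*(-4))*381 = (-3 - 4 + 3*(-3 + 2)*(-4))*381 = (-3 - 4 + 3*(-1)*(-4))*381 = (-3 - 4 + 12)*381 = 5*381 = 1905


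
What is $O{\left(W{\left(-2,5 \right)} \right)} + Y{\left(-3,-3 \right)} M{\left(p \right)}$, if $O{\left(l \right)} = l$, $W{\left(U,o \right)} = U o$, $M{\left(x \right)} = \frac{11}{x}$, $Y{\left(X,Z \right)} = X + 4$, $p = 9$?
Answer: $- \frac{79}{9} \approx -8.7778$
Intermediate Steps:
$Y{\left(X,Z \right)} = 4 + X$
$O{\left(W{\left(-2,5 \right)} \right)} + Y{\left(-3,-3 \right)} M{\left(p \right)} = \left(-2\right) 5 + \left(4 - 3\right) \frac{11}{9} = -10 + 1 \cdot 11 \cdot \frac{1}{9} = -10 + 1 \cdot \frac{11}{9} = -10 + \frac{11}{9} = - \frac{79}{9}$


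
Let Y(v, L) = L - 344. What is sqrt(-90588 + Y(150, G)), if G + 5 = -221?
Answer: I*sqrt(91158) ≈ 301.92*I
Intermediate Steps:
G = -226 (G = -5 - 221 = -226)
Y(v, L) = -344 + L
sqrt(-90588 + Y(150, G)) = sqrt(-90588 + (-344 - 226)) = sqrt(-90588 - 570) = sqrt(-91158) = I*sqrt(91158)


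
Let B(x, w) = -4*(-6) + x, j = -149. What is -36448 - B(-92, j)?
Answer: -36380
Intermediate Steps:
B(x, w) = 24 + x
-36448 - B(-92, j) = -36448 - (24 - 92) = -36448 - 1*(-68) = -36448 + 68 = -36380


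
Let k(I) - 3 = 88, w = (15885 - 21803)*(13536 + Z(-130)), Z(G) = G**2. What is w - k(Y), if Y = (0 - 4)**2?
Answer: -180120339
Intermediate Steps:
Y = 16 (Y = (-4)**2 = 16)
w = -180120248 (w = (15885 - 21803)*(13536 + (-130)**2) = -5918*(13536 + 16900) = -5918*30436 = -180120248)
k(I) = 91 (k(I) = 3 + 88 = 91)
w - k(Y) = -180120248 - 1*91 = -180120248 - 91 = -180120339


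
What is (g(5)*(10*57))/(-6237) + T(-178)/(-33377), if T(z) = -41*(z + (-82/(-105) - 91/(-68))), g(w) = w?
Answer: -15878018551/23592866220 ≈ -0.67300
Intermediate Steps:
T(z) = -620371/7140 - 41*z (T(z) = -41*(z + (-82*(-1/105) - 91*(-1/68))) = -41*(z + (82/105 + 91/68)) = -41*(z + 15131/7140) = -41*(15131/7140 + z) = -620371/7140 - 41*z)
(g(5)*(10*57))/(-6237) + T(-178)/(-33377) = (5*(10*57))/(-6237) + (-620371/7140 - 41*(-178))/(-33377) = (5*570)*(-1/6237) + (-620371/7140 + 7298)*(-1/33377) = 2850*(-1/6237) + (51487349/7140)*(-1/33377) = -950/2079 - 51487349/238311780 = -15878018551/23592866220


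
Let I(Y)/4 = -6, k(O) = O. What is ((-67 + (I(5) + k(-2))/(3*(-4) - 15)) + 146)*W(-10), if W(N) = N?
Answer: -21590/27 ≈ -799.63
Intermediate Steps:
I(Y) = -24 (I(Y) = 4*(-6) = -24)
((-67 + (I(5) + k(-2))/(3*(-4) - 15)) + 146)*W(-10) = ((-67 + (-24 - 2)/(3*(-4) - 15)) + 146)*(-10) = ((-67 - 26/(-12 - 15)) + 146)*(-10) = ((-67 - 26/(-27)) + 146)*(-10) = ((-67 - 26*(-1/27)) + 146)*(-10) = ((-67 + 26/27) + 146)*(-10) = (-1783/27 + 146)*(-10) = (2159/27)*(-10) = -21590/27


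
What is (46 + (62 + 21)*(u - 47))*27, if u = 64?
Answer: 39339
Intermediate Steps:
(46 + (62 + 21)*(u - 47))*27 = (46 + (62 + 21)*(64 - 47))*27 = (46 + 83*17)*27 = (46 + 1411)*27 = 1457*27 = 39339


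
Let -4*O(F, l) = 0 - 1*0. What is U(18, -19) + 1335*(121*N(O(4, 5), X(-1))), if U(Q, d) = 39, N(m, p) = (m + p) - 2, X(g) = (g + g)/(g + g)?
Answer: -161496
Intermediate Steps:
O(F, l) = 0 (O(F, l) = -(0 - 1*0)/4 = -(0 + 0)/4 = -¼*0 = 0)
X(g) = 1 (X(g) = (2*g)/((2*g)) = (2*g)*(1/(2*g)) = 1)
N(m, p) = -2 + m + p
U(18, -19) + 1335*(121*N(O(4, 5), X(-1))) = 39 + 1335*(121*(-2 + 0 + 1)) = 39 + 1335*(121*(-1)) = 39 + 1335*(-121) = 39 - 161535 = -161496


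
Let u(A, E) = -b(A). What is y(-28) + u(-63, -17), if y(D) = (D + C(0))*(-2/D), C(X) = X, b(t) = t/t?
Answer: -3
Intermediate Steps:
b(t) = 1
u(A, E) = -1 (u(A, E) = -1*1 = -1)
y(D) = -2 (y(D) = (D + 0)*(-2/D) = D*(-2/D) = -2)
y(-28) + u(-63, -17) = -2 - 1 = -3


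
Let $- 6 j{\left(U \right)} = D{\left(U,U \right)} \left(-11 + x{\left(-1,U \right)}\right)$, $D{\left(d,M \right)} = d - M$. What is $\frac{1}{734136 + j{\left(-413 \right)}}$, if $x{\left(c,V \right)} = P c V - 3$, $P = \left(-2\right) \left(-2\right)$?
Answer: $\frac{1}{734136} \approx 1.3621 \cdot 10^{-6}$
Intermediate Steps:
$P = 4$
$x{\left(c,V \right)} = -3 + 4 V c$ ($x{\left(c,V \right)} = 4 c V - 3 = 4 V c - 3 = -3 + 4 V c$)
$j{\left(U \right)} = 0$ ($j{\left(U \right)} = - \frac{\left(U - U\right) \left(-11 + \left(-3 + 4 U \left(-1\right)\right)\right)}{6} = - \frac{0 \left(-11 - \left(3 + 4 U\right)\right)}{6} = - \frac{0 \left(-14 - 4 U\right)}{6} = \left(- \frac{1}{6}\right) 0 = 0$)
$\frac{1}{734136 + j{\left(-413 \right)}} = \frac{1}{734136 + 0} = \frac{1}{734136}$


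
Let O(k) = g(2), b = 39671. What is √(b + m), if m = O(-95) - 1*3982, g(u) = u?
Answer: √35691 ≈ 188.92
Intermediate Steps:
O(k) = 2
m = -3980 (m = 2 - 1*3982 = 2 - 3982 = -3980)
√(b + m) = √(39671 - 3980) = √35691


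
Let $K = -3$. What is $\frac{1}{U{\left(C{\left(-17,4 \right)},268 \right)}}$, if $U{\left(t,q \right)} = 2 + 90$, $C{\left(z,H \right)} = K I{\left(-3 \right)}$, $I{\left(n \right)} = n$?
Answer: $\frac{1}{92} \approx 0.01087$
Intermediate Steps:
$C{\left(z,H \right)} = 9$ ($C{\left(z,H \right)} = \left(-3\right) \left(-3\right) = 9$)
$U{\left(t,q \right)} = 92$
$\frac{1}{U{\left(C{\left(-17,4 \right)},268 \right)}} = \frac{1}{92}$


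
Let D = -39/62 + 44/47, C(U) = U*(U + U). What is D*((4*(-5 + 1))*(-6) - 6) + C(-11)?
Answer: 392869/1457 ≈ 269.64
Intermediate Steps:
C(U) = 2*U**2 (C(U) = U*(2*U) = 2*U**2)
D = 895/2914 (D = -39*1/62 + 44*(1/47) = -39/62 + 44/47 = 895/2914 ≈ 0.30714)
D*((4*(-5 + 1))*(-6) - 6) + C(-11) = 895*((4*(-5 + 1))*(-6) - 6)/2914 + 2*(-11)**2 = 895*((4*(-4))*(-6) - 6)/2914 + 2*121 = 895*(-16*(-6) - 6)/2914 + 242 = 895*(96 - 6)/2914 + 242 = (895/2914)*90 + 242 = 40275/1457 + 242 = 392869/1457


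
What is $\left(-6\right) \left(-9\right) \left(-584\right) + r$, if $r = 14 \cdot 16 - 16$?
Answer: $-31328$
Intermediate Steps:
$r = 208$ ($r = 224 - 16 = 208$)
$\left(-6\right) \left(-9\right) \left(-584\right) + r = \left(-6\right) \left(-9\right) \left(-584\right) + 208 = 54 \left(-584\right) + 208 = -31536 + 208 = -31328$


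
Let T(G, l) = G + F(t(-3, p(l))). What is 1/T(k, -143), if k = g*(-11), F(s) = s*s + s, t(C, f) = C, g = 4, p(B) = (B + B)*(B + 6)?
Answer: -1/38 ≈ -0.026316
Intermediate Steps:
p(B) = 2*B*(6 + B) (p(B) = (2*B)*(6 + B) = 2*B*(6 + B))
F(s) = s + s² (F(s) = s² + s = s + s²)
k = -44 (k = 4*(-11) = -44)
T(G, l) = 6 + G (T(G, l) = G - 3*(1 - 3) = G - 3*(-2) = G + 6 = 6 + G)
1/T(k, -143) = 1/(6 - 44) = 1/(-38) = -1/38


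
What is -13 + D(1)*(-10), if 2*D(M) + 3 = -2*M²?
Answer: 12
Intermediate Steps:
D(M) = -3/2 - M² (D(M) = -3/2 + (-2*M²)/2 = -3/2 - M²)
-13 + D(1)*(-10) = -13 + (-3/2 - 1*1²)*(-10) = -13 + (-3/2 - 1*1)*(-10) = -13 + (-3/2 - 1)*(-10) = -13 - 5/2*(-10) = -13 + 25 = 12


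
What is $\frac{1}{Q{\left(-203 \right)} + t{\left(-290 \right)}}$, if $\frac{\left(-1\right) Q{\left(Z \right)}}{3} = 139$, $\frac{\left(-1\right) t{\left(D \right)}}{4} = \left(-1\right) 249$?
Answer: $\frac{1}{579} \approx 0.0017271$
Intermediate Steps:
$t{\left(D \right)} = 996$ ($t{\left(D \right)} = - 4 \left(\left(-1\right) 249\right) = \left(-4\right) \left(-249\right) = 996$)
$Q{\left(Z \right)} = -417$ ($Q{\left(Z \right)} = \left(-3\right) 139 = -417$)
$\frac{1}{Q{\left(-203 \right)} + t{\left(-290 \right)}} = \frac{1}{-417 + 996} = \frac{1}{579}$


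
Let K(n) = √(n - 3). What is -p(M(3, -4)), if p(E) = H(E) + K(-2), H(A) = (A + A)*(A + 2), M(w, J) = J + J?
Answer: -96 - I*√5 ≈ -96.0 - 2.2361*I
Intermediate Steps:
K(n) = √(-3 + n)
M(w, J) = 2*J
H(A) = 2*A*(2 + A) (H(A) = (2*A)*(2 + A) = 2*A*(2 + A))
p(E) = I*√5 + 2*E*(2 + E) (p(E) = 2*E*(2 + E) + √(-3 - 2) = 2*E*(2 + E) + √(-5) = 2*E*(2 + E) + I*√5 = I*√5 + 2*E*(2 + E))
-p(M(3, -4)) = -(I*√5 + 2*(2*(-4))*(2 + 2*(-4))) = -(I*√5 + 2*(-8)*(2 - 8)) = -(I*√5 + 2*(-8)*(-6)) = -(I*√5 + 96) = -(96 + I*√5) = -96 - I*√5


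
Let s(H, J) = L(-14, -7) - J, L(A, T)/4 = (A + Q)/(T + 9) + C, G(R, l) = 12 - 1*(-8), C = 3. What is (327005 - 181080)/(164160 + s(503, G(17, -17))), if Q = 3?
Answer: 29185/32826 ≈ 0.88908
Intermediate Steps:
G(R, l) = 20 (G(R, l) = 12 + 8 = 20)
L(A, T) = 12 + 4*(3 + A)/(9 + T) (L(A, T) = 4*((A + 3)/(T + 9) + 3) = 4*((3 + A)/(9 + T) + 3) = 4*(3 + (3 + A)/(9 + T)) = 12 + 4*(3 + A)/(9 + T))
s(H, J) = -10 - J (s(H, J) = 4*(30 - 14 + 3*(-7))/(9 - 7) - J = 4*(30 - 14 - 21)/2 - J = 4*(½)*(-5) - J = -10 - J)
(327005 - 181080)/(164160 + s(503, G(17, -17))) = (327005 - 181080)/(164160 + (-10 - 1*20)) = 145925/(164160 + (-10 - 20)) = 145925/(164160 - 30) = 145925/164130 = 145925*(1/164130) = 29185/32826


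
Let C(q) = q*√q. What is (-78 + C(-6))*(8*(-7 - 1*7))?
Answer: 8736 + 672*I*√6 ≈ 8736.0 + 1646.1*I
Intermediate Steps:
C(q) = q^(3/2)
(-78 + C(-6))*(8*(-7 - 1*7)) = (-78 + (-6)^(3/2))*(8*(-7 - 1*7)) = (-78 - 6*I*√6)*(8*(-7 - 7)) = (-78 - 6*I*√6)*(8*(-14)) = (-78 - 6*I*√6)*(-112) = 8736 + 672*I*√6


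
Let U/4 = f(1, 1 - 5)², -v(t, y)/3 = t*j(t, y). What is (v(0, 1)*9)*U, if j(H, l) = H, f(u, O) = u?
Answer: 0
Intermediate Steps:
v(t, y) = -3*t² (v(t, y) = -3*t*t = -3*t²)
U = 4 (U = 4*1² = 4*1 = 4)
(v(0, 1)*9)*U = (-3*0²*9)*4 = (-3*0*9)*4 = (0*9)*4 = 0*4 = 0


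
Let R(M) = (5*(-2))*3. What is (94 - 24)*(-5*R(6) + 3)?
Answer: 10710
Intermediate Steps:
R(M) = -30 (R(M) = -10*3 = -30)
(94 - 24)*(-5*R(6) + 3) = (94 - 24)*(-5*(-30) + 3) = 70*(150 + 3) = 70*153 = 10710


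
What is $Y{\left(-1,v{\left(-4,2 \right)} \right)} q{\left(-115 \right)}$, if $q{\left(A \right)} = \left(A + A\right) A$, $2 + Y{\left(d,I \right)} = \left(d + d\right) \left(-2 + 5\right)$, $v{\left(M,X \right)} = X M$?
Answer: $-211600$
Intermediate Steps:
$v{\left(M,X \right)} = M X$
$Y{\left(d,I \right)} = -2 + 6 d$ ($Y{\left(d,I \right)} = -2 + \left(d + d\right) \left(-2 + 5\right) = -2 + 2 d 3 = -2 + 6 d$)
$q{\left(A \right)} = 2 A^{2}$ ($q{\left(A \right)} = 2 A A = 2 A^{2}$)
$Y{\left(-1,v{\left(-4,2 \right)} \right)} q{\left(-115 \right)} = \left(-2 + 6 \left(-1\right)\right) 2 \left(-115\right)^{2} = \left(-2 - 6\right) 2 \cdot 13225 = \left(-8\right) 26450 = -211600$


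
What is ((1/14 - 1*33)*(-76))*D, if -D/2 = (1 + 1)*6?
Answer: -420432/7 ≈ -60062.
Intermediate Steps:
D = -24 (D = -2*(1 + 1)*6 = -4*6 = -2*12 = -24)
((1/14 - 1*33)*(-76))*D = ((1/14 - 1*33)*(-76))*(-24) = ((1/14 - 33)*(-76))*(-24) = -461/14*(-76)*(-24) = (17518/7)*(-24) = -420432/7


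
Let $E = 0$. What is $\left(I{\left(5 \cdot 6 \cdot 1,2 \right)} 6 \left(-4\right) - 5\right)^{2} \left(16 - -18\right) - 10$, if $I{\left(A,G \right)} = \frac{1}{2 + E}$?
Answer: $9816$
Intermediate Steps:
$I{\left(A,G \right)} = \frac{1}{2}$ ($I{\left(A,G \right)} = \frac{1}{2 + 0} = \frac{1}{2}$)
$\left(I{\left(5 \cdot 6 \cdot 1,2 \right)} 6 \left(-4\right) - 5\right)^{2} \left(16 - -18\right) - 10 = \left(\frac{1}{2} \cdot 6 \left(-4\right) - 5\right)^{2} \left(16 - -18\right) - 10 = \left(3 \left(-4\right) - 5\right)^{2} \left(16 + 18\right) - 10 = \left(-12 - 5\right)^{2} \cdot 34 - 10 = \left(-17\right)^{2} \cdot 34 - 10 = 289 \cdot 34 - 10 = 9826 - 10 = 9816$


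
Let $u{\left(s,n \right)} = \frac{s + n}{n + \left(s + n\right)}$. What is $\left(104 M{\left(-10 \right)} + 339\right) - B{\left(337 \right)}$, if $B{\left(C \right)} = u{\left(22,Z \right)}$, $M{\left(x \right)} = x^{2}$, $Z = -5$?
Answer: $\frac{128851}{12} \approx 10738.0$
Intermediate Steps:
$u{\left(s,n \right)} = \frac{n + s}{s + 2 n}$ ($u{\left(s,n \right)} = \frac{n + s}{n + \left(n + s\right)} = \frac{n + s}{s + 2 n}$)
$B{\left(C \right)} = \frac{17}{12}$ ($B{\left(C \right)} = \frac{-5 + 22}{22 + 2 \left(-5\right)} = \frac{1}{22 - 10} \cdot 17 = \frac{1}{12} \cdot 17 = \frac{17}{12}$)
$\left(104 M{\left(-10 \right)} + 339\right) - B{\left(337 \right)} = \left(104 \left(-10\right)^{2} + 339\right) - \frac{17}{12} = \left(104 \cdot 100 + 339\right) - \frac{17}{12} = \left(10400 + 339\right) - \frac{17}{12} = 10739 - \frac{17}{12} = \frac{128851}{12}$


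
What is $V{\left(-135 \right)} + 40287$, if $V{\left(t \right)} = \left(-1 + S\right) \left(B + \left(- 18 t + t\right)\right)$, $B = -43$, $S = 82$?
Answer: $222699$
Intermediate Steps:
$V{\left(t \right)} = -3483 - 1377 t$ ($V{\left(t \right)} = \left(-1 + 82\right) \left(-43 + \left(- 18 t + t\right)\right) = 81 \left(-43 - 17 t\right) = -3483 - 1377 t$)
$V{\left(-135 \right)} + 40287 = \left(-3483 - -185895\right) + 40287 = \left(-3483 + 185895\right) + 40287 = 182412 + 40287 = 222699$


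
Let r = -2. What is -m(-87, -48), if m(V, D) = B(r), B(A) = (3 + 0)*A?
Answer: 6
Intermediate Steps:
B(A) = 3*A
m(V, D) = -6 (m(V, D) = 3*(-2) = -6)
-m(-87, -48) = -1*(-6) = 6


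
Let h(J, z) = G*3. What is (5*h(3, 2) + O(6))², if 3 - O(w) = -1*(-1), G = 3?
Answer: 2209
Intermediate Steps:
O(w) = 2 (O(w) = 3 - (-1)*(-1) = 3 - 1*1 = 3 - 1 = 2)
h(J, z) = 9 (h(J, z) = 3*3 = 9)
(5*h(3, 2) + O(6))² = (5*9 + 2)² = (45 + 2)² = 47² = 2209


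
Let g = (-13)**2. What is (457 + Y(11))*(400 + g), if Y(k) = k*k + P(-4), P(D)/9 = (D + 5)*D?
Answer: 308398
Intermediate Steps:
P(D) = 9*D*(5 + D) (P(D) = 9*((D + 5)*D) = 9*((5 + D)*D) = 9*(D*(5 + D)) = 9*D*(5 + D))
Y(k) = -36 + k**2 (Y(k) = k*k + 9*(-4)*(5 - 4) = k**2 + 9*(-4)*1 = k**2 - 36 = -36 + k**2)
g = 169
(457 + Y(11))*(400 + g) = (457 + (-36 + 11**2))*(400 + 169) = (457 + (-36 + 121))*569 = (457 + 85)*569 = 542*569 = 308398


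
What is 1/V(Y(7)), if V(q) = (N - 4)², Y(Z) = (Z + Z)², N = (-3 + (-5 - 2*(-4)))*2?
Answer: 1/16 ≈ 0.062500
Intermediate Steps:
N = 0 (N = (-3 + (-5 + 8))*2 = (-3 + 3)*2 = 0*2 = 0)
Y(Z) = 4*Z² (Y(Z) = (2*Z)² = 4*Z²)
V(q) = 16 (V(q) = (0 - 4)² = (-4)² = 16)
1/V(Y(7)) = 1/16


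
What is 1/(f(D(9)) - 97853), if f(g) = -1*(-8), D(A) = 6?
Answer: -1/97845 ≈ -1.0220e-5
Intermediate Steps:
f(g) = 8
1/(f(D(9)) - 97853) = 1/(8 - 97853) = 1/(-97845) = -1/97845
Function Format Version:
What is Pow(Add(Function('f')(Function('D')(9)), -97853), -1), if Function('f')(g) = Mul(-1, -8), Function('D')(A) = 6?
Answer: Rational(-1, 97845) ≈ -1.0220e-5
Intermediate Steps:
Function('f')(g) = 8
Pow(Add(Function('f')(Function('D')(9)), -97853), -1) = Pow(Add(8, -97853), -1) = Pow(-97845, -1) = Rational(-1, 97845)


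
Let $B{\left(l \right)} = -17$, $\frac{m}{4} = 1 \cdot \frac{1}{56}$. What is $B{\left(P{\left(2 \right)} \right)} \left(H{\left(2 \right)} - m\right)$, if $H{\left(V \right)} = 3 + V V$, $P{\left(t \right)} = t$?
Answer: $- \frac{1649}{14} \approx -117.79$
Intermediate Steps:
$m = \frac{1}{14}$ ($m = 4 \cdot 1 \cdot \frac{1}{56} = 4 \cdot \frac{1}{56} = \frac{1}{14} \approx 0.071429$)
$H{\left(V \right)} = 3 + V^{2}$
$B{\left(P{\left(2 \right)} \right)} \left(H{\left(2 \right)} - m\right) = - 17 \left(\left(3 + 2^{2}\right) - \frac{1}{14}\right) = - 17 \left(\left(3 + 4\right) - \frac{1}{14}\right) = - 17 \left(7 - \frac{1}{14}\right) = \left(-17\right) \frac{97}{14} = - \frac{1649}{14}$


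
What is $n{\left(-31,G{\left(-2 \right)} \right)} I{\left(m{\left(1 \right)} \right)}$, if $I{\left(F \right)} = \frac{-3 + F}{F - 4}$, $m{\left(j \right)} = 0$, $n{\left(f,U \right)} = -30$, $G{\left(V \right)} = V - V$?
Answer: $- \frac{45}{2} \approx -22.5$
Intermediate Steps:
$G{\left(V \right)} = 0$
$I{\left(F \right)} = \frac{-3 + F}{-4 + F}$
$n{\left(-31,G{\left(-2 \right)} \right)} I{\left(m{\left(1 \right)} \right)} = - 30 \frac{-3 + 0}{-4 + 0} = - 30 \frac{1}{-4} \left(-3\right) = - 30 \left(\left(- \frac{1}{4}\right) \left(-3\right)\right) = \left(-30\right) \frac{3}{4} = - \frac{45}{2}$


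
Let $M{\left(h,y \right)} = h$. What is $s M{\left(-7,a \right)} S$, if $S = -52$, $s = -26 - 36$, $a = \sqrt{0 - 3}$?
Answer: $-22568$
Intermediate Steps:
$a = i \sqrt{3}$ ($a = \sqrt{-3} = i \sqrt{3} \approx 1.732 i$)
$s = -62$
$s M{\left(-7,a \right)} S = \left(-62\right) \left(-7\right) \left(-52\right) = 434 \left(-52\right) = -22568$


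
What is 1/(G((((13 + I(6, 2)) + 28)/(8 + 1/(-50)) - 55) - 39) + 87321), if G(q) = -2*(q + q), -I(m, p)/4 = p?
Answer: 133/11661501 ≈ 1.1405e-5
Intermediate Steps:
I(m, p) = -4*p
G(q) = -4*q
1/(G((((13 + I(6, 2)) + 28)/(8 + 1/(-50)) - 55) - 39) + 87321) = 1/(-4*((((13 - 4*2) + 28)/(8 + 1/(-50)) - 55) - 39) + 87321) = 1/(-4*((((13 - 8) + 28)/(8 - 1/50) - 55) - 39) + 87321) = 1/(-4*(((5 + 28)/(399/50) - 55) - 39) + 87321) = 1/(-4*((33*(50/399) - 55) - 39) + 87321) = 1/(-4*((550/133 - 55) - 39) + 87321) = 1/(-4*(-6765/133 - 39) + 87321) = 1/(-4*(-11952/133) + 87321) = 1/(47808/133 + 87321) = 1/(11661501/133) = 133/11661501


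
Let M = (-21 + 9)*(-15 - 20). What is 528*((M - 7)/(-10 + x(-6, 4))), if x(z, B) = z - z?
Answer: -109032/5 ≈ -21806.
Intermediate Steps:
x(z, B) = 0
M = 420 (M = -12*(-35) = 420)
528*((M - 7)/(-10 + x(-6, 4))) = 528*((420 - 7)/(-10 + 0)) = 528*(413/(-10)) = 528*(413*(-⅒)) = 528*(-413/10) = -109032/5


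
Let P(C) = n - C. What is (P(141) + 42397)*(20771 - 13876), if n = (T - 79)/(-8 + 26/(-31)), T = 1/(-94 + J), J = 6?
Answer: 7026640822425/24112 ≈ 2.9142e+8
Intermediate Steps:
T = -1/88 (T = 1/(-94 + 6) = 1/(-88) = -1/88 ≈ -0.011364)
n = 215543/24112 (n = (-1/88 - 79)/(-8 + 26/(-31)) = -6953/(88*(-8 + 26*(-1/31))) = -6953/(88*(-8 - 26/31)) = -6953/(88*(-274/31)) = -6953/88*(-31/274) = 215543/24112 ≈ 8.9392)
P(C) = 215543/24112 - C
(P(141) + 42397)*(20771 - 13876) = ((215543/24112 - 1*141) + 42397)*(20771 - 13876) = ((215543/24112 - 141) + 42397)*6895 = (-3184249/24112 + 42397)*6895 = (1019092215/24112)*6895 = 7026640822425/24112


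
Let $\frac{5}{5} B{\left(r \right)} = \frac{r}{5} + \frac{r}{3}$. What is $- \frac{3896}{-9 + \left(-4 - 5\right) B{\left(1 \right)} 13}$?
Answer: $\frac{19480}{357} \approx 54.566$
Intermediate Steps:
$B{\left(r \right)} = \frac{8 r}{15}$ ($B{\left(r \right)} = \frac{r}{5} + \frac{r}{3} = \frac{8 r}{15}$)
$- \frac{3896}{-9 + \left(-4 - 5\right) B{\left(1 \right)} 13} = - \frac{3896}{-9 + \left(-4 - 5\right) \frac{8}{15} \cdot 1 \cdot 13} = - \frac{3896}{-9 + \left(-9\right) \frac{8}{15} \cdot 13} = - \frac{3896}{-9 - \frac{312}{5}} = - \frac{3896}{- \frac{357}{5}} = \left(-3896\right) \left(- \frac{5}{357}\right) = \frac{19480}{357}$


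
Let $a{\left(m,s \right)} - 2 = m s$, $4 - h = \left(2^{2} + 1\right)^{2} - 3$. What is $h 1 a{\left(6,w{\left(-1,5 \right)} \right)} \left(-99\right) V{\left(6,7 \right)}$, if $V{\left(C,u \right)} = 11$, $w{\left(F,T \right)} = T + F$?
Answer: $509652$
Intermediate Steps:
$w{\left(F,T \right)} = F + T$
$h = -18$ ($h = 4 - \left(\left(2^{2} + 1\right)^{2} - 3\right) = 4 - \left(\left(4 + 1\right)^{2} - 3\right) = 4 - \left(5^{2} - 3\right) = 4 - \left(25 - 3\right) = 4 - 22 = -18$)
$a{\left(m,s \right)} = 2 + m s$
$h 1 a{\left(6,w{\left(-1,5 \right)} \right)} \left(-99\right) V{\left(6,7 \right)} = \left(-18\right) 1 \left(2 + 6 \left(-1 + 5\right)\right) \left(-99\right) 11 = - 18 \left(2 + 6 \cdot 4\right) \left(-99\right) 11 = - 18 \left(2 + 24\right) \left(-99\right) 11 = \left(-18\right) 26 \left(-99\right) 11 = \left(-468\right) \left(-99\right) 11 = 46332 \cdot 11 = 509652$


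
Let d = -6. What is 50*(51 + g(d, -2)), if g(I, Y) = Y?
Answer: 2450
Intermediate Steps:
50*(51 + g(d, -2)) = 50*(51 - 2) = 50*49 = 2450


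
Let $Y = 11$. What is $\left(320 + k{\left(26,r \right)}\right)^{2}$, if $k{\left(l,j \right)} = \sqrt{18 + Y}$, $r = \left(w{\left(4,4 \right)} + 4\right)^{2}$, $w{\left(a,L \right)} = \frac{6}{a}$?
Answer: $\left(320 + \sqrt{29}\right)^{2} \approx 1.0588 \cdot 10^{5}$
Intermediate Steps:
$r = \frac{121}{4}$ ($r = \left(\frac{6}{4} + 4\right)^{2} = \left(6 \cdot \frac{1}{4} + 4\right)^{2} = \left(\frac{3}{2} + 4\right)^{2} = \left(\frac{11}{2}\right)^{2} = \frac{121}{4} \approx 30.25$)
$k{\left(l,j \right)} = \sqrt{29}$ ($k{\left(l,j \right)} = \sqrt{18 + 11} = \sqrt{29}$)
$\left(320 + k{\left(26,r \right)}\right)^{2} = \left(320 + \sqrt{29}\right)^{2}$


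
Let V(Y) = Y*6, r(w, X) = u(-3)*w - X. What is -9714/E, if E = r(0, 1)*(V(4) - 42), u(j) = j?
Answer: -1619/3 ≈ -539.67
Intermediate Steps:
r(w, X) = -X - 3*w (r(w, X) = -3*w - X = -X - 3*w)
V(Y) = 6*Y
E = 18 (E = (-1*1 - 3*0)*(6*4 - 42) = (-1 + 0)*(24 - 42) = -1*(-18) = 18)
-9714/E = -9714/18 = -9714*1/18 = -1619/3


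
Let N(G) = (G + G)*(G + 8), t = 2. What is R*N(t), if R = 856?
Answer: 34240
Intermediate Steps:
N(G) = 2*G*(8 + G) (N(G) = (2*G)*(8 + G) = 2*G*(8 + G))
R*N(t) = 856*(2*2*(8 + 2)) = 856*(2*2*10) = 856*40 = 34240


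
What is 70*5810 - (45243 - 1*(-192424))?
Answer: 169033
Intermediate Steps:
70*5810 - (45243 - 1*(-192424)) = 406700 - (45243 + 192424) = 406700 - 1*237667 = 406700 - 237667 = 169033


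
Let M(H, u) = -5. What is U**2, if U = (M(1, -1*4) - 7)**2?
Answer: 20736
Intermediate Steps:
U = 144 (U = (-5 - 7)**2 = (-12)**2 = 144)
U**2 = 144**2 = 20736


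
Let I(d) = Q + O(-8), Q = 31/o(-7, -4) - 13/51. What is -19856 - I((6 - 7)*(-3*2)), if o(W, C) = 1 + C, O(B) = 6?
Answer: -337474/17 ≈ -19851.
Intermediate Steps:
Q = -180/17 (Q = 31/(1 - 4) - 13/51 = 31/(-3) - 13*1/51 = 31*(-⅓) - 13/51 = -31/3 - 13/51 = -180/17 ≈ -10.588)
I(d) = -78/17 (I(d) = -180/17 + 6 = -78/17)
-19856 - I((6 - 7)*(-3*2)) = -19856 - 1*(-78/17) = -19856 + 78/17 = -337474/17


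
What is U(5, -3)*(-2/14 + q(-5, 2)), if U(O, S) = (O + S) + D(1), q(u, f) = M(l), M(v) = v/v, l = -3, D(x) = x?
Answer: 18/7 ≈ 2.5714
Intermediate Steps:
M(v) = 1
q(u, f) = 1
U(O, S) = 1 + O + S (U(O, S) = (O + S) + 1 = 1 + O + S)
U(5, -3)*(-2/14 + q(-5, 2)) = (1 + 5 - 3)*(-2/14 + 1) = 3*(-2*1/14 + 1) = 3*(-⅐ + 1) = 3*(6/7) = 18/7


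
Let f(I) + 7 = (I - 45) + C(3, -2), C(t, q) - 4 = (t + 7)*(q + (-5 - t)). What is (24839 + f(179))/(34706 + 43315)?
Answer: 8290/26007 ≈ 0.31876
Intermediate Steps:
C(t, q) = 4 + (7 + t)*(-5 + q - t) (C(t, q) = 4 + (t + 7)*(q + (-5 - t)) = 4 + (7 + t)*(-5 + q - t))
f(I) = -148 + I (f(I) = -7 + ((I - 45) + (-31 - 1*3² - 12*3 + 7*(-2) - 2*3)) = -7 + ((-45 + I) + (-31 - 1*9 - 36 - 14 - 6)) = -7 + ((-45 + I) + (-31 - 9 - 36 - 14 - 6)) = -7 + ((-45 + I) - 96) = -7 + (-141 + I) = -148 + I)
(24839 + f(179))/(34706 + 43315) = (24839 + (-148 + 179))/(34706 + 43315) = (24839 + 31)/78021 = 24870*(1/78021) = 8290/26007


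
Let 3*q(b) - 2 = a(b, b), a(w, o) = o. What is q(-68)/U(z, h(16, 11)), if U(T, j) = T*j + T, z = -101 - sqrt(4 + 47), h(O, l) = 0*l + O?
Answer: 1111/86275 - 11*sqrt(51)/86275 ≈ 0.011967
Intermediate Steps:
h(O, l) = O (h(O, l) = 0 + O = O)
z = -101 - sqrt(51) ≈ -108.14
U(T, j) = T + T*j
q(b) = 2/3 + b/3
q(-68)/U(z, h(16, 11)) = (2/3 + (1/3)*(-68))/(((-101 - sqrt(51))*(1 + 16))) = (2/3 - 68/3)/(((-101 - sqrt(51))*17)) = -22/(-1717 - 17*sqrt(51))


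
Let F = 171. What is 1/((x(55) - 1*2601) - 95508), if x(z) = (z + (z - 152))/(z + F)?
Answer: -113/11086338 ≈ -1.0193e-5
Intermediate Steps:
x(z) = (-152 + 2*z)/(171 + z) (x(z) = (z + (z - 152))/(z + 171) = (z + (-152 + z))/(171 + z) = (-152 + 2*z)/(171 + z))
1/((x(55) - 1*2601) - 95508) = 1/((2*(-76 + 55)/(171 + 55) - 1*2601) - 95508) = 1/((2*(-21)/226 - 2601) - 95508) = 1/((2*(1/226)*(-21) - 2601) - 95508) = 1/((-21/113 - 2601) - 95508) = 1/(-293934/113 - 95508) = 1/(-11086338/113) = -113/11086338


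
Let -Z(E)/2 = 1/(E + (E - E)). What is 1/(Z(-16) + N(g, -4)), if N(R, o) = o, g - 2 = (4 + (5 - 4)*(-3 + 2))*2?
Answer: -8/31 ≈ -0.25806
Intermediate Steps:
g = 8 (g = 2 + (4 + (5 - 4)*(-3 + 2))*2 = 2 + (4 + 1*(-1))*2 = 2 + (4 - 1)*2 = 2 + 3*2 = 2 + 6 = 8)
Z(E) = -2/E (Z(E) = -2/(E + (E - E)) = -2/(E + 0) = -2/E)
1/(Z(-16) + N(g, -4)) = 1/(-2/(-16) - 4) = 1/(-2*(-1/16) - 4) = 1/(⅛ - 4) = 1/(-31/8) = -8/31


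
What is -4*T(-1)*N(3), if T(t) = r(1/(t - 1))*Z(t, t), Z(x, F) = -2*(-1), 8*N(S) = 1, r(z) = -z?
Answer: -½ ≈ -0.50000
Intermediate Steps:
N(S) = ⅛ (N(S) = (⅛)*1 = ⅛)
Z(x, F) = 2
T(t) = -2/(-1 + t) (T(t) = -1/(t - 1)*2 = -1/(-1 + t)*2 = -2/(-1 + t))
-4*T(-1)*N(3) = -4*(-2/(-1 - 1))/8 = -4*(-2/(-2))/8 = -4*(-2*(-½))/8 = -4*1/8 = -4/8 = -1*½ = -½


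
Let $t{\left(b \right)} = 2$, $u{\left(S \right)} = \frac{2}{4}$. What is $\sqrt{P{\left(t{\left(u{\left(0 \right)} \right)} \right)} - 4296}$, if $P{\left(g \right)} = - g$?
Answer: $i \sqrt{4298} \approx 65.559 i$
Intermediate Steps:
$u{\left(S \right)} = \frac{1}{2}$ ($u{\left(S \right)} = 2 \cdot \frac{1}{4} = \frac{1}{2}$)
$\sqrt{P{\left(t{\left(u{\left(0 \right)} \right)} \right)} - 4296} = \sqrt{\left(-1\right) 2 - 4296} = \sqrt{-2 - 4296} = \sqrt{-4298} = i \sqrt{4298}$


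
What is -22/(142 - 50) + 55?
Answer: 2519/46 ≈ 54.761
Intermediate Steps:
-22/(142 - 50) + 55 = -22/92 + 55 = -22*1/92 + 55 = -11/46 + 55 = 2519/46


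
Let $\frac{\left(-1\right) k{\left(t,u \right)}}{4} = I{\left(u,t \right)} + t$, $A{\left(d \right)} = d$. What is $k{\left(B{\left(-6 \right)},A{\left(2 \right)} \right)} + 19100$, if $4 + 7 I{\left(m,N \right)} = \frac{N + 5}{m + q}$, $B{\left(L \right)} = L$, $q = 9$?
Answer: $\frac{1472728}{77} \approx 19126.0$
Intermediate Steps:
$I{\left(m,N \right)} = - \frac{4}{7} + \frac{5 + N}{7 \left(9 + m\right)}$ ($I{\left(m,N \right)} = - \frac{4}{7} + \frac{\left(N + 5\right) \frac{1}{m + 9}}{7} = - \frac{4}{7} + \frac{\left(5 + N\right) \frac{1}{9 + m}}{7} = - \frac{4}{7} + \frac{\frac{1}{9 + m} \left(5 + N\right)}{7} = - \frac{4}{7} + \frac{5 + N}{7 \left(9 + m\right)}$)
$k{\left(t,u \right)} = - 4 t - \frac{4 \left(-31 + t - 4 u\right)}{7 \left(9 + u\right)}$ ($k{\left(t,u \right)} = - 4 \left(\frac{-31 + t - 4 u}{7 \left(9 + u\right)} + t\right) = - 4 \left(t + \frac{-31 + t - 4 u}{7 \left(9 + u\right)}\right) = - 4 t - \frac{4 \left(-31 + t - 4 u\right)}{7 \left(9 + u\right)}$)
$k{\left(B{\left(-6 \right)},A{\left(2 \right)} \right)} + 19100 = \frac{4 \left(31 - -384 + 4 \cdot 2 - \left(-42\right) 2\right)}{7 \left(9 + 2\right)} + 19100 = \frac{4 \left(31 + 384 + 8 + 84\right)}{7 \cdot 11} + 19100 = \frac{4}{7} \cdot \frac{1}{11} \cdot 507 + 19100 = \frac{2028}{77} + 19100 = \frac{1472728}{77}$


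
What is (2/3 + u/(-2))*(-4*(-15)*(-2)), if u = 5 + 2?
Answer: 340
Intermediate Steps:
u = 7
(2/3 + u/(-2))*(-4*(-15)*(-2)) = (2/3 + 7/(-2))*(-4*(-15)*(-2)) = (2*(1/3) + 7*(-1/2))*(60*(-2)) = (2/3 - 7/2)*(-120) = -17/6*(-120) = 340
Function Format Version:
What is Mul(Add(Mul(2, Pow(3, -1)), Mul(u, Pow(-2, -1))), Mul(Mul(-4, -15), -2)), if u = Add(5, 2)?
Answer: 340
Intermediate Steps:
u = 7
Mul(Add(Mul(2, Pow(3, -1)), Mul(u, Pow(-2, -1))), Mul(Mul(-4, -15), -2)) = Mul(Add(Mul(2, Pow(3, -1)), Mul(7, Pow(-2, -1))), Mul(Mul(-4, -15), -2)) = Mul(Add(Mul(2, Rational(1, 3)), Mul(7, Rational(-1, 2))), Mul(60, -2)) = Mul(Add(Rational(2, 3), Rational(-7, 2)), -120) = Mul(Rational(-17, 6), -120) = 340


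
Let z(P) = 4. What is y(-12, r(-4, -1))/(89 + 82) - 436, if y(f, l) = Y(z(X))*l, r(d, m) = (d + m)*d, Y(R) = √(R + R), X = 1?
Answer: -436 + 40*√2/171 ≈ -435.67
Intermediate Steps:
Y(R) = √2*√R (Y(R) = √(2*R) = √2*√R)
r(d, m) = d*(d + m)
y(f, l) = 2*l*√2 (y(f, l) = (√2*√4)*l = (√2*2)*l = (2*√2)*l = 2*l*√2)
y(-12, r(-4, -1))/(89 + 82) - 436 = (2*(-4*(-4 - 1))*√2)/(89 + 82) - 436 = (2*(-4*(-5))*√2)/171 - 436 = (2*20*√2)/171 - 436 = (40*√2)/171 - 436 = 40*√2/171 - 436 = -436 + 40*√2/171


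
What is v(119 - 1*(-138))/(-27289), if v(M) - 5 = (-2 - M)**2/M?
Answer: -68366/7013273 ≈ -0.0097481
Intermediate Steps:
v(M) = 5 + (-2 - M)**2/M
v(119 - 1*(-138))/(-27289) = (5 + (2 + (119 - 1*(-138)))**2/(119 - 1*(-138)))/(-27289) = (5 + (2 + (119 + 138))**2/(119 + 138))*(-1/27289) = (5 + (2 + 257)**2/257)*(-1/27289) = (5 + (1/257)*259**2)*(-1/27289) = (5 + (1/257)*67081)*(-1/27289) = (5 + 67081/257)*(-1/27289) = (68366/257)*(-1/27289) = -68366/7013273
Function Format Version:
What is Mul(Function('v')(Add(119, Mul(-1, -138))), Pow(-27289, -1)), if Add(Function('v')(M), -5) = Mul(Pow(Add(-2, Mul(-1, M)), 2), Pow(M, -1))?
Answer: Rational(-68366, 7013273) ≈ -0.0097481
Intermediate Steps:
Function('v')(M) = Add(5, Mul(Pow(M, -1), Pow(Add(-2, Mul(-1, M)), 2))) (Function('v')(M) = Add(5, Mul(Pow(Add(-2, Mul(-1, M)), 2), Pow(M, -1))) = Add(5, Mul(Pow(M, -1), Pow(Add(-2, Mul(-1, M)), 2))))
Mul(Function('v')(Add(119, Mul(-1, -138))), Pow(-27289, -1)) = Mul(Add(5, Mul(Pow(Add(119, Mul(-1, -138)), -1), Pow(Add(2, Add(119, Mul(-1, -138))), 2))), Pow(-27289, -1)) = Mul(Add(5, Mul(Pow(Add(119, 138), -1), Pow(Add(2, Add(119, 138)), 2))), Rational(-1, 27289)) = Mul(Add(5, Mul(Pow(257, -1), Pow(Add(2, 257), 2))), Rational(-1, 27289)) = Mul(Add(5, Mul(Rational(1, 257), Pow(259, 2))), Rational(-1, 27289)) = Mul(Add(5, Mul(Rational(1, 257), 67081)), Rational(-1, 27289)) = Mul(Add(5, Rational(67081, 257)), Rational(-1, 27289)) = Mul(Rational(68366, 257), Rational(-1, 27289)) = Rational(-68366, 7013273)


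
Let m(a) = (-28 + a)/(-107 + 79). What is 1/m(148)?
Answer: -7/30 ≈ -0.23333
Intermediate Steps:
m(a) = 1 - a/28 (m(a) = (-28 + a)/(-28) = (-28 + a)*(-1/28) = 1 - a/28)
1/m(148) = 1/(1 - 1/28*148) = 1/(1 - 37/7) = 1/(-30/7) = -7/30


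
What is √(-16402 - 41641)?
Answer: I*√58043 ≈ 240.92*I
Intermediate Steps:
√(-16402 - 41641) = √(-58043) = I*√58043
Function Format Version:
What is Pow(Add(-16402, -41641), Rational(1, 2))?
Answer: Mul(I, Pow(58043, Rational(1, 2))) ≈ Mul(240.92, I)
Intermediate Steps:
Pow(Add(-16402, -41641), Rational(1, 2)) = Pow(-58043, Rational(1, 2)) = Mul(I, Pow(58043, Rational(1, 2)))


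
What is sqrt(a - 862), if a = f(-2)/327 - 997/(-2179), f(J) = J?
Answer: I*sqrt(437411029911405)/712533 ≈ 29.352*I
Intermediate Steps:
a = 321661/712533 (a = -2/327 - 997/(-2179) = -2*1/327 - 997*(-1/2179) = -2/327 + 997/2179 = 321661/712533 ≈ 0.45143)
sqrt(a - 862) = sqrt(321661/712533 - 862) = sqrt(-613881785/712533) = I*sqrt(437411029911405)/712533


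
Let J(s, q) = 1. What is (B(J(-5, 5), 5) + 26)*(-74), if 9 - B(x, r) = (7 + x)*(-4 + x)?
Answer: -4366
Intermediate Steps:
B(x, r) = 9 - (-4 + x)*(7 + x) (B(x, r) = 9 - (7 + x)*(-4 + x) = 9 - (-4 + x)*(7 + x))
(B(J(-5, 5), 5) + 26)*(-74) = ((37 - 1*1² - 3*1) + 26)*(-74) = ((37 - 1*1 - 3) + 26)*(-74) = ((37 - 1 - 3) + 26)*(-74) = (33 + 26)*(-74) = 59*(-74) = -4366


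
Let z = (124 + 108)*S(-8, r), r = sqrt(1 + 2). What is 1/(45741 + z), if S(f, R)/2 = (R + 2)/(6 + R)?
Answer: 1513629/69426133801 - 1856*sqrt(3)/69426133801 ≈ 2.1756e-5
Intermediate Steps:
r = sqrt(3) ≈ 1.7320
S(f, R) = 2*(2 + R)/(6 + R) (S(f, R) = 2*((R + 2)/(6 + R)) = 2*((2 + R)/(6 + R)) = 2*(2 + R)/(6 + R))
z = 464*(2 + sqrt(3))/(6 + sqrt(3)) (z = (124 + 108)*(2*(2 + sqrt(3))/(6 + sqrt(3))) = 232*(2*(2 + sqrt(3))/(6 + sqrt(3))) = 464*(2 + sqrt(3))/(6 + sqrt(3)) ≈ 223.96)
1/(45741 + z) = 1/(45741 + (1392/11 + 1856*sqrt(3)/33)) = 1/(504543/11 + 1856*sqrt(3)/33)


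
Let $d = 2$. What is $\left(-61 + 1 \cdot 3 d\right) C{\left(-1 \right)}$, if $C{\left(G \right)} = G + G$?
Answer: $110$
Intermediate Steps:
$C{\left(G \right)} = 2 G$
$\left(-61 + 1 \cdot 3 d\right) C{\left(-1 \right)} = \left(-61 + 1 \cdot 3 \cdot 2\right) 2 \left(-1\right) = \left(-61 + 3 \cdot 2\right) \left(-2\right) = \left(-61 + 6\right) \left(-2\right) = \left(-55\right) \left(-2\right) = 110$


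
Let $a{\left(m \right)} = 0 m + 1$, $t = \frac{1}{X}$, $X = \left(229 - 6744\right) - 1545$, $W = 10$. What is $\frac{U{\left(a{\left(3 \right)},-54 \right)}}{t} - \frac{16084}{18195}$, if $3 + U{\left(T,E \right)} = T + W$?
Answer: $- \frac{1173229684}{18195} \approx -64481.0$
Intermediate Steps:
$X = -8060$ ($X = \left(229 - 6744\right) - 1545 = -6515 - 1545 = -8060$)
$t = - \frac{1}{8060}$ ($t = \frac{1}{-8060} = - \frac{1}{8060} \approx -0.00012407$)
$a{\left(m \right)} = 1$ ($a{\left(m \right)} = 0 + 1 = 1$)
$U{\left(T,E \right)} = 7 + T$ ($U{\left(T,E \right)} = -3 + \left(T + 10\right) = -3 + \left(10 + T\right) = 7 + T$)
$\frac{U{\left(a{\left(3 \right)},-54 \right)}}{t} - \frac{16084}{18195} = \frac{7 + 1}{- \frac{1}{8060}} - \frac{16084}{18195} = 8 \left(-8060\right) - \frac{16084}{18195} = -64480 - \frac{16084}{18195} = - \frac{1173229684}{18195}$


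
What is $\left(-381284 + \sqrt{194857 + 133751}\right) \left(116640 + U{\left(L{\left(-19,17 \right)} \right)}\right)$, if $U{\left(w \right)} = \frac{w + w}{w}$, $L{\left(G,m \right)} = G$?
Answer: $-44473728328 + 1399704 \sqrt{2282} \approx -4.4407 \cdot 10^{10}$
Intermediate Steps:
$U{\left(w \right)} = 2$ ($U{\left(w \right)} = \frac{2 w}{w} = 2$)
$\left(-381284 + \sqrt{194857 + 133751}\right) \left(116640 + U{\left(L{\left(-19,17 \right)} \right)}\right) = \left(-381284 + \sqrt{194857 + 133751}\right) \left(116640 + 2\right) = \left(-381284 + \sqrt{328608}\right) 116642 = \left(-381284 + 12 \sqrt{2282}\right) 116642 = -44473728328 + 1399704 \sqrt{2282}$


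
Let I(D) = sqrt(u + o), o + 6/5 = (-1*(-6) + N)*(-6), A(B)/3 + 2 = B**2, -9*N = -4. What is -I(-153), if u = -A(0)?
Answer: -2*I*sqrt(1905)/15 ≈ -5.8195*I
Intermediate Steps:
N = 4/9 (N = -1/9*(-4) = 4/9 ≈ 0.44444)
A(B) = -6 + 3*B**2
u = 6 (u = -(-6 + 3*0**2) = -(-6 + 3*0) = -(-6 + 0) = -1*(-6) = 6)
o = -598/15 (o = -6/5 + (-1*(-6) + 4/9)*(-6) = -6/5 + (6 + 4/9)*(-6) = -6/5 + (58/9)*(-6) = -6/5 - 116/3 = -598/15 ≈ -39.867)
I(D) = 2*I*sqrt(1905)/15 (I(D) = sqrt(6 - 598/15) = sqrt(-508/15) = 2*I*sqrt(1905)/15)
-I(-153) = -2*I*sqrt(1905)/15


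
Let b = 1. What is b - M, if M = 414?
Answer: -413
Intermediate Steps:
b - M = 1 - 1*414 = 1 - 414 = -413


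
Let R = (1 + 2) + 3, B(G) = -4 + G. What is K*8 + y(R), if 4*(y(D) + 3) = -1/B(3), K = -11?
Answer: -363/4 ≈ -90.750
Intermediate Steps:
R = 6 (R = 3 + 3 = 6)
y(D) = -11/4 (y(D) = -3 + (-1/(-4 + 3))/4 = -3 + (-1/(-1))/4 = -3 + (-1*(-1))/4 = -3 + (¼)*1 = -3 + ¼ = -11/4)
K*8 + y(R) = -11*8 - 11/4 = -88 - 11/4 = -363/4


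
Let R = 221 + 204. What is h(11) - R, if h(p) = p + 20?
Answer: -394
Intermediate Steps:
h(p) = 20 + p
R = 425
h(11) - R = (20 + 11) - 1*425 = 31 - 425 = -394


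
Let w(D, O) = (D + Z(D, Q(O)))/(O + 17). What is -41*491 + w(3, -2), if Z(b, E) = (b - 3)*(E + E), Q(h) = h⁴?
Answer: -100654/5 ≈ -20131.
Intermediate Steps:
Z(b, E) = 2*E*(-3 + b) (Z(b, E) = (-3 + b)*(2*E) = 2*E*(-3 + b))
w(D, O) = (D + 2*O⁴*(-3 + D))/(17 + O) (w(D, O) = (D + 2*O⁴*(-3 + D))/(O + 17) = (D + 2*O⁴*(-3 + D))/(17 + O))
-41*491 + w(3, -2) = -41*491 + (3 + 2*(-2)⁴*(-3 + 3))/(17 - 2) = -20131 + (3 + 2*16*0)/15 = -20131 + (3 + 0)/15 = -20131 + (1/15)*3 = -20131 + ⅕ = -100654/5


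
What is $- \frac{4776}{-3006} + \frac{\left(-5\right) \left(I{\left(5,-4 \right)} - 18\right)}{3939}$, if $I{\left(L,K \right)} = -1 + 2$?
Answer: $\frac{1059343}{657813} \approx 1.6104$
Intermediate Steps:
$I{\left(L,K \right)} = 1$
$- \frac{4776}{-3006} + \frac{\left(-5\right) \left(I{\left(5,-4 \right)} - 18\right)}{3939} = - \frac{4776}{-3006} + \frac{\left(-5\right) \left(1 - 18\right)}{3939} = \left(-4776\right) \left(- \frac{1}{3006}\right) + \left(-5\right) \left(-17\right) \frac{1}{3939} = \frac{796}{501} + 85 \cdot \frac{1}{3939} = \frac{796}{501} + \frac{85}{3939} = \frac{1059343}{657813}$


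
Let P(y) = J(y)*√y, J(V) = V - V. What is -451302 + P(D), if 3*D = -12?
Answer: -451302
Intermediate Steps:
D = -4 (D = (⅓)*(-12) = -4)
J(V) = 0
P(y) = 0 (P(y) = 0*√y = 0)
-451302 + P(D) = -451302 + 0 = -451302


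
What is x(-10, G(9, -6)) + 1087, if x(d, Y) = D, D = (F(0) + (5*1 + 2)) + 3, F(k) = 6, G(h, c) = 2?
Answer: 1103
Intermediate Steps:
D = 16 (D = (6 + (5*1 + 2)) + 3 = (6 + (5 + 2)) + 3 = (6 + 7) + 3 = 13 + 3 = 16)
x(d, Y) = 16
x(-10, G(9, -6)) + 1087 = 16 + 1087 = 1103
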